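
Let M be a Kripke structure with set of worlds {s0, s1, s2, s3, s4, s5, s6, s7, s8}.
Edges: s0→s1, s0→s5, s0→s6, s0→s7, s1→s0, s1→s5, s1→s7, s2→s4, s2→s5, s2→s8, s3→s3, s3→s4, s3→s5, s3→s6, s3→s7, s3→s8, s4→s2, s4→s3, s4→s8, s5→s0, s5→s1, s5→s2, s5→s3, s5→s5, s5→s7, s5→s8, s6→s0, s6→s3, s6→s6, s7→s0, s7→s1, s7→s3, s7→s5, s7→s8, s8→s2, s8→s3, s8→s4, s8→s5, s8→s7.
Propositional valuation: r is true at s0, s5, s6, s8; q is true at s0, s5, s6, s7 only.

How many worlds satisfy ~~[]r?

Recall that []ψ holds at a world iff ψ holds at every accessible world, and <>ψ holds iff ψ holds at some accessible world.
Let φ = ~~[]r. Evaluate φ at each world:
  s0 (successors {s1, s5, s6, s7}): φ is false.
  s1 (successors {s0, s5, s7}): φ is false.
  s2 (successors {s4, s5, s8}): φ is false.
  s3 (successors {s3, s4, s5, s6, s7, s8}): φ is false.
  s4 (successors {s2, s3, s8}): φ is false.
  s5 (successors {s0, s1, s2, s3, s5, s7, s8}): φ is false.
  s6 (successors {s0, s3, s6}): φ is false.
  s7 (successors {s0, s1, s3, s5, s8}): φ is false.
  s8 (successors {s2, s3, s4, s5, s7}): φ is false.
For instance, at s3:
  At s3: ~[]r is true, so ~~[]r is false.
    At s3: []r is false, so ~[]r is true.
      At s3: []r requires r at every successor {s3, s4, s5, s6, s7, s8}.
        r fails at s3, so []r is false at s3.
Satisfying worlds: none.

0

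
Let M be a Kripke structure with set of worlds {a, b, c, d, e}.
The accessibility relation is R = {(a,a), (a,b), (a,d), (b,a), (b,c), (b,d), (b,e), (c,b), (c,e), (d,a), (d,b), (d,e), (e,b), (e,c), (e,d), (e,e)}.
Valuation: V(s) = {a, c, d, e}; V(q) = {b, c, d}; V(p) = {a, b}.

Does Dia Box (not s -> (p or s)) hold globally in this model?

Let φ = Dia Box (not s -> (p or s)). Evaluate φ at each world:
  a (successors {a, b, d}): φ is true.
  b (successors {a, c, d, e}): φ is true.
  c (successors {b, e}): φ is true.
  d (successors {a, b, e}): φ is true.
  e (successors {b, c, d, e}): φ is true.
For instance, at a:
  At a: Dia Box (not s -> (p or s)) requires Box (not s -> (p or s)) at some successor in {a, b, d}.
    Box (not s -> (p or s)) holds at a, so Dia Box (not s -> (p or s)) is true at a.
      At a: Box (not s -> (p or s)) requires not s -> (p or s) at every successor {a, b, d}.
        At a: not s -> (p or s) is true.
        At b: not s -> (p or s) is true.
        At d: not s -> (p or s) is true.
      So Box (not s -> (p or s)) is true at a.

Yes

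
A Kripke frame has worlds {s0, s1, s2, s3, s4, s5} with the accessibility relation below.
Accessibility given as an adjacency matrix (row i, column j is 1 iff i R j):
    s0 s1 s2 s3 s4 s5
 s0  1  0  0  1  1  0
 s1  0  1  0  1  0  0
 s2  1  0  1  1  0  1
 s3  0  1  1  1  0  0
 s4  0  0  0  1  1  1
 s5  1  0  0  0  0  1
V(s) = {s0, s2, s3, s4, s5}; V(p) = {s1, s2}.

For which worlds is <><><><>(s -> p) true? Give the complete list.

s0, s1, s2, s3, s4, s5

Let φ = <><><><>(s -> p). Evaluate φ at each world:
  s0 (successors {s0, s3, s4}): φ is true.
  s1 (successors {s1, s3}): φ is true.
  s2 (successors {s0, s2, s3, s5}): φ is true.
  s3 (successors {s1, s2, s3}): φ is true.
  s4 (successors {s3, s4, s5}): φ is true.
  s5 (successors {s0, s5}): φ is true.
For instance, at s3:
  At s3: <><><><>(s -> p) requires <><><>(s -> p) at some successor in {s1, s2, s3}.
    <><><>(s -> p) holds at s1, so <><><><>(s -> p) is true at s3.
      At s1: <><><>(s -> p) requires <><>(s -> p) at some successor in {s1, s3}.
        <><>(s -> p) holds at s1, so <><><>(s -> p) is true at s1.
Satisfying worlds: {s0, s1, s2, s3, s4, s5}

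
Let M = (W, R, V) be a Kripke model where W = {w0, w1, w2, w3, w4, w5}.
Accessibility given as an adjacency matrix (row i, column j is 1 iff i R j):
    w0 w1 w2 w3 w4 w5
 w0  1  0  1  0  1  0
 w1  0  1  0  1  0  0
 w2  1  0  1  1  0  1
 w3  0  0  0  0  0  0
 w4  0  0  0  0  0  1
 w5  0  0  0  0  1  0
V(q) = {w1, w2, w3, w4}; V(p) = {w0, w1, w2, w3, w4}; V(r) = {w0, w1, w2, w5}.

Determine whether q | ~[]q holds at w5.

Recall that []ψ holds at a world iff ψ holds at every accessible world, and <>ψ holds iff ψ holds at some accessible world.
At w5: q is false, ~[]q is false, so q | ~[]q is false.
  At w5: []q is true, so ~[]q is false.
    At w5: []q requires q at every successor {w4}.
      At w4: q is true.
    So []q is true at w5.

No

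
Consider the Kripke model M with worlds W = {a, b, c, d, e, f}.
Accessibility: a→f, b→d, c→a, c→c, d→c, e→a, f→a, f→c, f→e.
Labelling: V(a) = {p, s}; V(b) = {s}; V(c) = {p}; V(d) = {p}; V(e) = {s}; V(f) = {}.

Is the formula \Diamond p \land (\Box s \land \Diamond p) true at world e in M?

Yes

At e: \Diamond p is true, \Box s \land \Diamond p is true, so \Diamond p \land (\Box s \land \Diamond p) is true.
  At e: \Diamond p requires p at some successor in {a}.
    p holds at a, so \Diamond p is true at e.
  At e: \Box s is true, \Diamond p is true, so \Box s \land \Diamond p is true.
    At e: \Box s requires s at every successor {a}.
      At a: s is true.
    So \Box s is true at e.
    At e: \Diamond p requires p at some successor in {a}.
      p holds at a, so \Diamond p is true at e.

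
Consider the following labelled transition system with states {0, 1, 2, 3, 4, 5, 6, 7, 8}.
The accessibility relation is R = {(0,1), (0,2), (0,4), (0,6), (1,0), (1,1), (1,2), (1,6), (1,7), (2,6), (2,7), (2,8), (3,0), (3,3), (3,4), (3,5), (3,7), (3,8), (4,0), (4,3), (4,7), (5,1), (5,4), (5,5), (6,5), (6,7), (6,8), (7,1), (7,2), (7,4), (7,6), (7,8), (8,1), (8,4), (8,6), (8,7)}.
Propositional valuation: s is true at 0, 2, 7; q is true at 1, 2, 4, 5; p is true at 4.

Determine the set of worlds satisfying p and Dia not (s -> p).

Let φ = p and Dia not (s -> p). Evaluate φ at each world:
  0 (successors {1, 2, 4, 6}): φ is false.
  1 (successors {0, 1, 2, 6, 7}): φ is false.
  2 (successors {6, 7, 8}): φ is false.
  3 (successors {0, 3, 4, 5, 7, 8}): φ is false.
  4 (successors {0, 3, 7}): φ is true.
  5 (successors {1, 4, 5}): φ is false.
  6 (successors {5, 7, 8}): φ is false.
  7 (successors {1, 2, 4, 6, 8}): φ is false.
  8 (successors {1, 4, 6, 7}): φ is false.
For instance, at 7:
  At 7: p is false, Dia not (s -> p) is true, so p and Dia not (s -> p) is false.
    At 7: Dia not (s -> p) requires not (s -> p) at some successor in {1, 2, 4, 6, 8}.
      not (s -> p) holds at 2, so Dia not (s -> p) is true at 7.
Satisfying worlds: {4}

4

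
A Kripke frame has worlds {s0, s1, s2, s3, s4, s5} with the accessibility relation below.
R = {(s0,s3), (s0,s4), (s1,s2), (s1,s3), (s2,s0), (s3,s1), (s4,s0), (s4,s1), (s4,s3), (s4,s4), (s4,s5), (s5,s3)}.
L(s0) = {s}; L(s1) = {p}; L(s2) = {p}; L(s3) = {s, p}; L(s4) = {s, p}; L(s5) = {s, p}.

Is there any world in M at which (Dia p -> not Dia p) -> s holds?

Yes

Let φ = (Dia p -> not Dia p) -> s. Evaluate φ at each world:
  s0 (successors {s3, s4}): φ is true.
  s1 (successors {s2, s3}): φ is true.
  s2 (successors {s0}): φ is false.
  s3 (successors {s1}): φ is true.
  s4 (successors {s0, s1, s3, s4, s5}): φ is true.
  s5 (successors {s3}): φ is true.
Detail at s0 (witness):
  At s0: Dia p -> not Dia p is false, s is true, so (Dia p -> not Dia p) -> s is true.
    At s0: Dia p is true, not Dia p is false, so Dia p -> not Dia p is false.
      At s0: Dia p requires p at some successor in {s3, s4}.
        p holds at s3, so Dia p is true at s0.
      At s0: Dia p is true, so not Dia p is false.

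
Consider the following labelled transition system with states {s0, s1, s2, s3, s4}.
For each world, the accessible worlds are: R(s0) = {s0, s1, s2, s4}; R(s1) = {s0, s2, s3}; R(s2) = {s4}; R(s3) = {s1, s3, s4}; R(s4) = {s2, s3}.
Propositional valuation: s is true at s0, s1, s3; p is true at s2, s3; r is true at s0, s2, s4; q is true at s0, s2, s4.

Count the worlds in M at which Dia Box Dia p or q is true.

Let φ = Dia Box Dia p or q. Evaluate φ at each world:
  s0 (successors {s0, s1, s2, s4}): φ is true.
  s1 (successors {s0, s2, s3}): φ is true.
  s2 (successors {s4}): φ is true.
  s3 (successors {s1, s3, s4}): φ is true.
  s4 (successors {s2, s3}): φ is true.
For instance, at s1:
  At s1: Dia Box Dia p is true, q is false, so Dia Box Dia p or q is true.
    At s1: Dia Box Dia p requires Box Dia p at some successor in {s0, s2, s3}.
      Box Dia p holds at s2, so Dia Box Dia p is true at s1.
Satisfying worlds: {s0, s1, s2, s3, s4}

5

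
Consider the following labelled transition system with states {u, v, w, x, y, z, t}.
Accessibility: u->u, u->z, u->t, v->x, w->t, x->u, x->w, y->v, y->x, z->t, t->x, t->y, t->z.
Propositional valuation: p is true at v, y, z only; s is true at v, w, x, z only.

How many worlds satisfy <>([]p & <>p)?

Recall that []ψ holds at a world iff ψ holds at every accessible world, and <>ψ holds iff ψ holds at some accessible world.
Let φ = <>([]p & <>p). Evaluate φ at each world:
  u (successors {u, z, t}): φ is false.
  v (successors {x}): φ is false.
  w (successors {t}): φ is false.
  x (successors {u, w}): φ is false.
  y (successors {v, x}): φ is false.
  z (successors {t}): φ is false.
  t (successors {x, y, z}): φ is false.
For instance, at u:
  At u: <>([]p & <>p) requires []p & <>p at some successor in {u, z, t}.
    At u: []p & <>p is false.
    At z: []p & <>p is false.
    At t: []p & <>p is false.
  So <>([]p & <>p) is false at u.
Satisfying worlds: none.

0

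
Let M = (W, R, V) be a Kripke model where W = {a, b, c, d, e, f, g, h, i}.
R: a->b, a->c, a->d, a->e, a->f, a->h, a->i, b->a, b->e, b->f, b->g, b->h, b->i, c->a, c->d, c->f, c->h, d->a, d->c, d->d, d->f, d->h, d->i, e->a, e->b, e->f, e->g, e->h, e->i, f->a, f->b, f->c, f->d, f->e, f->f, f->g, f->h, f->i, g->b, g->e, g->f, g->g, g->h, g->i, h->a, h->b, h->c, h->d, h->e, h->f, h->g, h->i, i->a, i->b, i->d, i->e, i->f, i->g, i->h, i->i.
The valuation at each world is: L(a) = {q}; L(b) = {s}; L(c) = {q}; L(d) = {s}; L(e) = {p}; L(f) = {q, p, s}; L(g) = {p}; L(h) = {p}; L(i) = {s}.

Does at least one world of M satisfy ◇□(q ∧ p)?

No

Let φ = ◇□(q ∧ p). Evaluate φ at each world:
  a (successors {b, c, d, e, f, h, i}): φ is false.
  b (successors {a, e, f, g, h, i}): φ is false.
  c (successors {a, d, f, h}): φ is false.
  d (successors {a, c, d, f, h, i}): φ is false.
  e (successors {a, b, f, g, h, i}): φ is false.
  f (successors {a, b, c, d, e, f, g, h, i}): φ is false.
  g (successors {b, e, f, g, h, i}): φ is false.
  h (successors {a, b, c, d, e, f, g, i}): φ is false.
  i (successors {a, b, d, e, f, g, h, i}): φ is false.
For instance, at i:
  At i: ◇□(q ∧ p) requires □(q ∧ p) at some successor in {a, b, d, e, f, g, h, i}.
    At a: □(q ∧ p) is false.
    At b: □(q ∧ p) is false.
    At d: □(q ∧ p) is false.
    At e: □(q ∧ p) is false.
    At f: □(q ∧ p) is false.
    At g: □(q ∧ p) is false.
    At h: □(q ∧ p) is false.
    At i: □(q ∧ p) is false.
  So ◇□(q ∧ p) is false at i.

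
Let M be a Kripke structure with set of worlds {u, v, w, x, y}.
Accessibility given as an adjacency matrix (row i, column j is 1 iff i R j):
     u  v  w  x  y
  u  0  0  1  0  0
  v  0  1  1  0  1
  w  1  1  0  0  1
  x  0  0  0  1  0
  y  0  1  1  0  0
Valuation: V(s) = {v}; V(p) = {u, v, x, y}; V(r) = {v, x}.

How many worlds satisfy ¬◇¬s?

Recall that ◇ψ holds at a world iff ψ holds at some accessible world.
Let φ = ¬◇¬s. Evaluate φ at each world:
  u (successors {w}): φ is false.
  v (successors {v, w, y}): φ is false.
  w (successors {u, v, y}): φ is false.
  x (successors {x}): φ is false.
  y (successors {v, w}): φ is false.
For instance, at y:
  At y: ◇¬s is true, so ¬◇¬s is false.
    At y: ◇¬s requires ¬s at some successor in {v, w}.
      ¬s holds at w, so ◇¬s is true at y.
Satisfying worlds: none.

0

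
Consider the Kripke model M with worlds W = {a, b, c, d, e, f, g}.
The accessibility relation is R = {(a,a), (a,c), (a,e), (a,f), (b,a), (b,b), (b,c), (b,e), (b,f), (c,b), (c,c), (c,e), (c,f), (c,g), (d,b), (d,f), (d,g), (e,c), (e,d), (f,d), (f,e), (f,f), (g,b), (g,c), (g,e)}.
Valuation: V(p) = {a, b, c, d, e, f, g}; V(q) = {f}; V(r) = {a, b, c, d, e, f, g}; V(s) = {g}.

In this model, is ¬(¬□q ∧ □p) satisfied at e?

No

At e: ¬□q ∧ □p is true, so ¬(¬□q ∧ □p) is false.
  At e: ¬□q is true, □p is true, so ¬□q ∧ □p is true.
    At e: □q is false, so ¬□q is true.
      At e: □q requires q at every successor {c, d}.
        q fails at c, so □q is false at e.
    At e: □p requires p at every successor {c, d}.
      At c: p is true.
      At d: p is true.
    So □p is true at e.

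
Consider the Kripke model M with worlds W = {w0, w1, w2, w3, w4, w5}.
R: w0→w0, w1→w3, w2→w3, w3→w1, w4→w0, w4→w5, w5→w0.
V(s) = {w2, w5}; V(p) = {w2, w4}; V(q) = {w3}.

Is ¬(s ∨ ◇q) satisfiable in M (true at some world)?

Yes

Let φ = ¬(s ∨ ◇q). Evaluate φ at each world:
  w0 (successors {w0}): φ is true.
  w1 (successors {w3}): φ is false.
  w2 (successors {w3}): φ is false.
  w3 (successors {w1}): φ is true.
  w4 (successors {w0, w5}): φ is true.
  w5 (successors {w0}): φ is false.
Detail at w0 (witness):
  At w0: s ∨ ◇q is false, so ¬(s ∨ ◇q) is true.
    At w0: s is false, ◇q is false, so s ∨ ◇q is false.
      At w0: ◇q requires q at some successor in {w0}.
        At w0: q is false.
      So ◇q is false at w0.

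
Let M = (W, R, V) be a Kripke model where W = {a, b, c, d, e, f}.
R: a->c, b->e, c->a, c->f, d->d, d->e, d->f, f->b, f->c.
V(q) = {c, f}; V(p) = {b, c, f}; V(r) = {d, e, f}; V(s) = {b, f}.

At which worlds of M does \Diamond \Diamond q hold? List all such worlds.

Let φ = \Diamond \Diamond q. Evaluate φ at each world:
  a (successors {c}): φ is true.
  b (successors {e}): φ is false.
  c (successors {a, f}): φ is true.
  d (successors {d, e, f}): φ is true.
  e (successors ∅): φ is false.
  f (successors {b, c}): φ is true.
For instance, at f:
  At f: \Diamond \Diamond q requires \Diamond q at some successor in {b, c}.
    \Diamond q holds at c, so \Diamond \Diamond q is true at f.
      At c: \Diamond q requires q at some successor in {a, f}.
        q holds at f, so \Diamond q is true at c.
Satisfying worlds: {a, c, d, f}

a, c, d, f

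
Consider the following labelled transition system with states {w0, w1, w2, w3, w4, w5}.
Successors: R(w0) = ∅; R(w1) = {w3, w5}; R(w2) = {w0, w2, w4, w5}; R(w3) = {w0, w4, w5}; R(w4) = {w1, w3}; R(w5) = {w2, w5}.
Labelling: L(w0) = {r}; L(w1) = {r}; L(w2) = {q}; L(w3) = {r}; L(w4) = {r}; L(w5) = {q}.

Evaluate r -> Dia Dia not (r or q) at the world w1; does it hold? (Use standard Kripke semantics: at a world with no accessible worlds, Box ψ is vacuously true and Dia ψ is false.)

At w1: r is true, Dia Dia not (r or q) is false, so r -> Dia Dia not (r or q) is false.
  At w1: Dia Dia not (r or q) requires Dia not (r or q) at some successor in {w3, w5}.
    At w3: Dia not (r or q) is false.
    At w5: Dia not (r or q) is false.
  So Dia Dia not (r or q) is false at w1.

No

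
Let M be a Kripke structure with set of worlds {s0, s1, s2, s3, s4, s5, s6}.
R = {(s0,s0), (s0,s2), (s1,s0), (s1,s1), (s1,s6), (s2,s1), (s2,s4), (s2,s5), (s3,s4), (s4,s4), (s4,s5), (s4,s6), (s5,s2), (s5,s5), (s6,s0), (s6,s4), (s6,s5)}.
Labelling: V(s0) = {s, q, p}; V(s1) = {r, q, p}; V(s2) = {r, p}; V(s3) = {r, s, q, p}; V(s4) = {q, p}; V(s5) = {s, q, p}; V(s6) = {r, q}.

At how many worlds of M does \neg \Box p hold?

Recall that \Box ψ holds at a world iff ψ holds at every accessible world, and \Diamond ψ holds iff ψ holds at some accessible world.
Let φ = \neg \Box p. Evaluate φ at each world:
  s0 (successors {s0, s2}): φ is false.
  s1 (successors {s0, s1, s6}): φ is true.
  s2 (successors {s1, s4, s5}): φ is false.
  s3 (successors {s4}): φ is false.
  s4 (successors {s4, s5, s6}): φ is true.
  s5 (successors {s2, s5}): φ is false.
  s6 (successors {s0, s4, s5}): φ is false.
For instance, at s3:
  At s3: \Box p is true, so \neg \Box p is false.
    At s3: \Box p requires p at every successor {s4}.
      At s4: p is true.
    So \Box p is true at s3.
Satisfying worlds: {s1, s4}

2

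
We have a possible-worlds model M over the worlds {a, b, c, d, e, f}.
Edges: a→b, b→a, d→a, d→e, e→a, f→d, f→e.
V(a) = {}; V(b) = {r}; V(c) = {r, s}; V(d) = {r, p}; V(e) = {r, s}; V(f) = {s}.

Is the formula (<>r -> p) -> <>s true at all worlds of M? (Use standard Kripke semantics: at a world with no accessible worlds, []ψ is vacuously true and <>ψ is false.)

Recall that <>ψ holds at a world iff ψ holds at some accessible world.
Let φ = (<>r -> p) -> <>s. Evaluate φ at each world:
  a (successors {b}): φ is true.
  b (successors {a}): φ is false.
  c (successors ∅): φ is false.
  d (successors {a, e}): φ is true.
  e (successors {a}): φ is false.
  f (successors {d, e}): φ is true.
Detail at b (counterexample):
  At b: <>r -> p is true, <>s is false, so (<>r -> p) -> <>s is false.
    At b: <>r is false, p is false, so <>r -> p is true.
      At b: <>r requires r at some successor in {a}.
        At a: r is false.
      So <>r is false at b.
    At b: <>s requires s at some successor in {a}.
      At a: s is false.
    So <>s is false at b.

No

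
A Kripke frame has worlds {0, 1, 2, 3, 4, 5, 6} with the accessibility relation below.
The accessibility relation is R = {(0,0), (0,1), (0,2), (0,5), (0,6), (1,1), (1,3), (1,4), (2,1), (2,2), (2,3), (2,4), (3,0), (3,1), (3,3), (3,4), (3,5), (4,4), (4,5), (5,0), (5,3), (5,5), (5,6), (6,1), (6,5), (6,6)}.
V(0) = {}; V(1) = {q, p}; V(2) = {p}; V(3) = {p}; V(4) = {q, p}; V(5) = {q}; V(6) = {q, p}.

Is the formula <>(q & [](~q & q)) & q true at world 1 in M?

At 1: <>(q & [](~q & q)) is false, q is true, so <>(q & [](~q & q)) & q is false.
  At 1: <>(q & [](~q & q)) requires q & [](~q & q) at some successor in {1, 3, 4}.
    At 1: q & [](~q & q) is false.
    At 3: q & [](~q & q) is false.
    At 4: q & [](~q & q) is false.
  So <>(q & [](~q & q)) is false at 1.

No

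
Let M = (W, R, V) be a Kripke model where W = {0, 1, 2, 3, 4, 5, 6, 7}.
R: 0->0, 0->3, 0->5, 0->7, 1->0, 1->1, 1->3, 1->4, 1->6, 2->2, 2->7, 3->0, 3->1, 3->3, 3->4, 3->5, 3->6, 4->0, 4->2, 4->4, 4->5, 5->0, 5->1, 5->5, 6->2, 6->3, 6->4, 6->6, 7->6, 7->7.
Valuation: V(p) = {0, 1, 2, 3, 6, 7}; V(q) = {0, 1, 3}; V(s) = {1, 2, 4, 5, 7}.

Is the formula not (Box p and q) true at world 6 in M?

At 6: Box p and q is false, so not (Box p and q) is true.
  At 6: Box p is false, q is false, so Box p and q is false.
    At 6: Box p requires p at every successor {2, 3, 4, 6}.
      p fails at 4, so Box p is false at 6.

Yes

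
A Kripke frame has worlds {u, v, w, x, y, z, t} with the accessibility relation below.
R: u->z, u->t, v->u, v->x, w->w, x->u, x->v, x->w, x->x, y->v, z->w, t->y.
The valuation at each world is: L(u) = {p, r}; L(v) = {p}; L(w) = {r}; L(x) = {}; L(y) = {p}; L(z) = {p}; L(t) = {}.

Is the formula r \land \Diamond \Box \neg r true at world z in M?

No

At z: r is false, \Diamond \Box \neg r is false, so r \land \Diamond \Box \neg r is false.
  At z: \Diamond \Box \neg r requires \Box \neg r at some successor in {w}.
    At w: \Box \neg r is false.
  So \Diamond \Box \neg r is false at z.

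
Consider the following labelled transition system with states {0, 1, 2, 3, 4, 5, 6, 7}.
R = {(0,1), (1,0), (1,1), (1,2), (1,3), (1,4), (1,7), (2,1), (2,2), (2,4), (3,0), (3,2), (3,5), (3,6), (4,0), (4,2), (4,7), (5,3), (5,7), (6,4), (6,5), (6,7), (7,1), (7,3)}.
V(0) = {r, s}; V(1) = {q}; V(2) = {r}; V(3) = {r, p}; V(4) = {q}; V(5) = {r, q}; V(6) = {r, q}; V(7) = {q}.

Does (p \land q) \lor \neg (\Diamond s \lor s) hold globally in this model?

No

Let φ = (p \land q) \lor \neg (\Diamond s \lor s). Evaluate φ at each world:
  0 (successors {1}): φ is false.
  1 (successors {0, 1, 2, 3, 4, 7}): φ is false.
  2 (successors {1, 2, 4}): φ is true.
  3 (successors {0, 2, 5, 6}): φ is false.
  4 (successors {0, 2, 7}): φ is false.
  5 (successors {3, 7}): φ is true.
  6 (successors {4, 5, 7}): φ is true.
  7 (successors {1, 3}): φ is true.
Detail at 0 (counterexample):
  At 0: p \land q is false, \neg (\Diamond s \lor s) is false, so (p \land q) \lor \neg (\Diamond s \lor s) is false.
    At 0: \Diamond s \lor s is true, so \neg (\Diamond s \lor s) is false.
      At 0: \Diamond s is false, s is true, so \Diamond s \lor s is true.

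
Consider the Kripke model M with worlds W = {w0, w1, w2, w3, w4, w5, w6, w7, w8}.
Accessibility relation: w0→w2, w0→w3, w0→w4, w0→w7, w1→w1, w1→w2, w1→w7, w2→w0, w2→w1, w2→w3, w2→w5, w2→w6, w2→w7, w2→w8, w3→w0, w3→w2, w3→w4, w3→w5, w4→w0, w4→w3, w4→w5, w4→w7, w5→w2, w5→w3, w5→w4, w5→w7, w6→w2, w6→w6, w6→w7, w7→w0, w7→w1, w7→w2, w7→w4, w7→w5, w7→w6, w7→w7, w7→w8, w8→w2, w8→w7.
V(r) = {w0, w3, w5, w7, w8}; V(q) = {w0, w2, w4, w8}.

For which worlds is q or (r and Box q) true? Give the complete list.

Recall that Box ψ holds at a world iff ψ holds at every accessible world, and Dia ψ holds iff ψ holds at some accessible world.
Let φ = q or (r and Box q). Evaluate φ at each world:
  w0 (successors {w2, w3, w4, w7}): φ is true.
  w1 (successors {w1, w2, w7}): φ is false.
  w2 (successors {w0, w1, w3, w5, w6, w7, w8}): φ is true.
  w3 (successors {w0, w2, w4, w5}): φ is false.
  w4 (successors {w0, w3, w5, w7}): φ is true.
  w5 (successors {w2, w3, w4, w7}): φ is false.
  w6 (successors {w2, w6, w7}): φ is false.
  w7 (successors {w0, w1, w2, w4, w5, w6, w7, w8}): φ is false.
  w8 (successors {w2, w7}): φ is true.
For instance, at w0:
  At w0: q is true, r and Box q is false, so q or (r and Box q) is true.
    At w0: r is true, Box q is false, so r and Box q is false.
      At w0: Box q requires q at every successor {w2, w3, w4, w7}.
        q fails at w3, so Box q is false at w0.
Satisfying worlds: {w0, w2, w4, w8}

w0, w2, w4, w8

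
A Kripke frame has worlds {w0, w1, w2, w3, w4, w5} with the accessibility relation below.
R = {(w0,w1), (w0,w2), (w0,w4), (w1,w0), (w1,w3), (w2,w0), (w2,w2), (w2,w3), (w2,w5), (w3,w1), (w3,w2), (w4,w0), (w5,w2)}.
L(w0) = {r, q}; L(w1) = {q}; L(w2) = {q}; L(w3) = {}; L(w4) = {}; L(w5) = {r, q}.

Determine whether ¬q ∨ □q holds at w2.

At w2: ¬q is false, □q is false, so ¬q ∨ □q is false.
  At w2: □q requires q at every successor {w0, w2, w3, w5}.
    q fails at w3, so □q is false at w2.

No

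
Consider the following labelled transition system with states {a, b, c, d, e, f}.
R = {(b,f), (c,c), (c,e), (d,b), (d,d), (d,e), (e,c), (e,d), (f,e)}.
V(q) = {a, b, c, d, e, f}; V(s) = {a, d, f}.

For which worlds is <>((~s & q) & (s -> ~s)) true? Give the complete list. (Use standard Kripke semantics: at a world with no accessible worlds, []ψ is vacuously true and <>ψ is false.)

Let φ = <>((~s & q) & (s -> ~s)). Evaluate φ at each world:
  a (successors ∅): φ is false.
  b (successors {f}): φ is false.
  c (successors {c, e}): φ is true.
  d (successors {b, d, e}): φ is true.
  e (successors {c, d}): φ is true.
  f (successors {e}): φ is true.
For instance, at c:
  At c: <>((~s & q) & (s -> ~s)) requires (~s & q) & (s -> ~s) at some successor in {c, e}.
    (~s & q) & (s -> ~s) holds at c, so <>((~s & q) & (s -> ~s)) is true at c.
Satisfying worlds: {c, d, e, f}

c, d, e, f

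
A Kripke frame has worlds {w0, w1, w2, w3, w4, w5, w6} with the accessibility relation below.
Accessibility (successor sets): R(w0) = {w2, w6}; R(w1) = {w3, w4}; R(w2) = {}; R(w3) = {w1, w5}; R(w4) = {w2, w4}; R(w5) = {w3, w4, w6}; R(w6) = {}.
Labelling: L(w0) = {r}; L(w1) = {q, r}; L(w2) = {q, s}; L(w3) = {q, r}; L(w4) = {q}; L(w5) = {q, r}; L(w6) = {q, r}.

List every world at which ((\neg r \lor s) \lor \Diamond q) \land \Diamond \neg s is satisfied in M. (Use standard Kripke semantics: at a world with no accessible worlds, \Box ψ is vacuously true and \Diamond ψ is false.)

w0, w1, w3, w4, w5

Let φ = ((\neg r \lor s) \lor \Diamond q) \land \Diamond \neg s. Evaluate φ at each world:
  w0 (successors {w2, w6}): φ is true.
  w1 (successors {w3, w4}): φ is true.
  w2 (successors ∅): φ is false.
  w3 (successors {w1, w5}): φ is true.
  w4 (successors {w2, w4}): φ is true.
  w5 (successors {w3, w4, w6}): φ is true.
  w6 (successors ∅): φ is false.
For instance, at w3:
  At w3: (\neg r \lor s) \lor \Diamond q is true, \Diamond \neg s is true, so ((\neg r \lor s) \lor \Diamond q) \land \Diamond \neg s is true.
    At w3: \neg r \lor s is false, \Diamond q is true, so (\neg r \lor s) \lor \Diamond q is true.
      At w3: \Diamond q requires q at some successor in {w1, w5}.
        q holds at w1, so \Diamond q is true at w3.
    At w3: \Diamond \neg s requires \neg s at some successor in {w1, w5}.
      \neg s holds at w1, so \Diamond \neg s is true at w3.
Satisfying worlds: {w0, w1, w3, w4, w5}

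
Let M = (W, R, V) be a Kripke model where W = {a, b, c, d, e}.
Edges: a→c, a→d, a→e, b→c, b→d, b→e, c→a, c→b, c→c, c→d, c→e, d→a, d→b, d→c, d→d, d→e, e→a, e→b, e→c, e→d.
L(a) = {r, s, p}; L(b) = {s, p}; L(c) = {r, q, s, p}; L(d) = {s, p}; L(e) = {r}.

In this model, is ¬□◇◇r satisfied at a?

No

Recall that □ψ holds at a world iff ψ holds at every accessible world, and ◇ψ holds iff ψ holds at some accessible world.
At a: □◇◇r is true, so ¬□◇◇r is false.
  At a: □◇◇r requires ◇◇r at every successor {c, d, e}.
      At c: ◇◇r requires ◇r at some successor in {a, b, c, d, e}.
        ◇r holds at a, so ◇◇r is true at c.
      At d: ◇◇r requires ◇r at some successor in {a, b, c, d, e}.
        ◇r holds at a, so ◇◇r is true at d.
      At e: ◇◇r requires ◇r at some successor in {a, b, c, d}.
        ◇r holds at a, so ◇◇r is true at e.
  So □◇◇r is true at a.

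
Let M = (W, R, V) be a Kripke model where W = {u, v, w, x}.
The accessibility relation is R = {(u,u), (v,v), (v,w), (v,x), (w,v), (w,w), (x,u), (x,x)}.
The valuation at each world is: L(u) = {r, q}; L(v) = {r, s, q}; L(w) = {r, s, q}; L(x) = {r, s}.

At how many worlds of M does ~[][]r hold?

Let φ = ~[][]r. Evaluate φ at each world:
  u (successors {u}): φ is false.
  v (successors {v, w, x}): φ is false.
  w (successors {v, w}): φ is false.
  x (successors {u, x}): φ is false.
For instance, at u:
  At u: [][]r is true, so ~[][]r is false.
    At u: [][]r requires []r at every successor {u}.
      At u: []r is true.
    So [][]r is true at u.
Satisfying worlds: none.

0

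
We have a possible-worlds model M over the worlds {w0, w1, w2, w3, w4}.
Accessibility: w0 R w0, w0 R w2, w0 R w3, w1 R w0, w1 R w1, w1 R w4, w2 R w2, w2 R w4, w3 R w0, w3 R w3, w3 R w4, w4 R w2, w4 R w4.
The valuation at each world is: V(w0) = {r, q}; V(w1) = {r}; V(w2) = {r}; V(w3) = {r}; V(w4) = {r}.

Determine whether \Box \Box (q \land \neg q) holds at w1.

No

Recall that \Box ψ holds at a world iff ψ holds at every accessible world, and \Diamond ψ holds iff ψ holds at some accessible world.
At w1: \Box \Box (q \land \neg q) requires \Box (q \land \neg q) at every successor {w0, w1, w4}.
  \Box (q \land \neg q) fails at w0, so \Box \Box (q \land \neg q) is false at w1.
    At w0: \Box (q \land \neg q) requires q \land \neg q at every successor {w0, w2, w3}.
      q \land \neg q fails at w0, so \Box (q \land \neg q) is false at w0.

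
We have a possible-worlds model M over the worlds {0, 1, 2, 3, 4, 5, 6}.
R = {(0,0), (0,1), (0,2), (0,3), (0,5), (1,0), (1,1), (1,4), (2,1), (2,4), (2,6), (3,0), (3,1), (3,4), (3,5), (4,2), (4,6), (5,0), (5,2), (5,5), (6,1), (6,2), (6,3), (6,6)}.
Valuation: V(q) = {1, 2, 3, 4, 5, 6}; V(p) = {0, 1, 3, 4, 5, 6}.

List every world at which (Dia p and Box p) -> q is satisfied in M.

Let φ = (Dia p and Box p) -> q. Evaluate φ at each world:
  0 (successors {0, 1, 2, 3, 5}): φ is true.
  1 (successors {0, 1, 4}): φ is true.
  2 (successors {1, 4, 6}): φ is true.
  3 (successors {0, 1, 4, 5}): φ is true.
  4 (successors {2, 6}): φ is true.
  5 (successors {0, 2, 5}): φ is true.
  6 (successors {1, 2, 3, 6}): φ is true.
For instance, at 6:
  At 6: Dia p and Box p is false, q is true, so (Dia p and Box p) -> q is true.
    At 6: Dia p is true, Box p is false, so Dia p and Box p is false.
      At 6: Dia p requires p at some successor in {1, 2, 3, 6}.
        p holds at 1, so Dia p is true at 6.
      At 6: Box p requires p at every successor {1, 2, 3, 6}.
        p fails at 2, so Box p is false at 6.
Satisfying worlds: {0, 1, 2, 3, 4, 5, 6}

0, 1, 2, 3, 4, 5, 6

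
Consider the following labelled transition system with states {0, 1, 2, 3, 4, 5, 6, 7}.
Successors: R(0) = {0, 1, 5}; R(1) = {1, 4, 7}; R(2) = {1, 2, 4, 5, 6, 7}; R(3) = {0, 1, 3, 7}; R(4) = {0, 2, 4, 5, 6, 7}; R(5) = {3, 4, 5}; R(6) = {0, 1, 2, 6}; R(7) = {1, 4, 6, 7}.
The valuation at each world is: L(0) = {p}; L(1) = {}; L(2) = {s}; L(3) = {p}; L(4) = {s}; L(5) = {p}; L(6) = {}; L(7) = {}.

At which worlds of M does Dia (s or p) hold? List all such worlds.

0, 1, 2, 3, 4, 5, 6, 7

Let φ = Dia (s or p). Evaluate φ at each world:
  0 (successors {0, 1, 5}): φ is true.
  1 (successors {1, 4, 7}): φ is true.
  2 (successors {1, 2, 4, 5, 6, 7}): φ is true.
  3 (successors {0, 1, 3, 7}): φ is true.
  4 (successors {0, 2, 4, 5, 6, 7}): φ is true.
  5 (successors {3, 4, 5}): φ is true.
  6 (successors {0, 1, 2, 6}): φ is true.
  7 (successors {1, 4, 6, 7}): φ is true.
For instance, at 3:
  At 3: Dia (s or p) requires s or p at some successor in {0, 1, 3, 7}.
    s or p holds at 0, so Dia (s or p) is true at 3.
Satisfying worlds: {0, 1, 2, 3, 4, 5, 6, 7}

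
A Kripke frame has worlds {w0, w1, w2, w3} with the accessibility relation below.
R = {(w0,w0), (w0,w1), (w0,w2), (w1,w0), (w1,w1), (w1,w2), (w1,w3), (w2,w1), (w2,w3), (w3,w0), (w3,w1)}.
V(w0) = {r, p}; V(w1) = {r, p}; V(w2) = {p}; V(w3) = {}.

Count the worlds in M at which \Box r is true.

Let φ = \Box r. Evaluate φ at each world:
  w0 (successors {w0, w1, w2}): φ is false.
  w1 (successors {w0, w1, w2, w3}): φ is false.
  w2 (successors {w1, w3}): φ is false.
  w3 (successors {w0, w1}): φ is true.
For instance, at w2:
  At w2: \Box r requires r at every successor {w1, w3}.
    r fails at w3, so \Box r is false at w2.
Satisfying worlds: {w3}

1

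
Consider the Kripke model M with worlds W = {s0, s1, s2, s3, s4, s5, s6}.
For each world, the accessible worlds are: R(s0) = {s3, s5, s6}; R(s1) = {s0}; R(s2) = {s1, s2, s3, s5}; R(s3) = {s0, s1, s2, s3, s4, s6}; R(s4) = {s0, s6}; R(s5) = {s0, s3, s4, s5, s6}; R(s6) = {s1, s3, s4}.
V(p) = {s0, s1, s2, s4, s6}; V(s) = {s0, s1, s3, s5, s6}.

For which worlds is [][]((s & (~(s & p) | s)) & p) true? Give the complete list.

none

Let φ = [][]((s & (~(s & p) | s)) & p). Evaluate φ at each world:
  s0 (successors {s3, s5, s6}): φ is false.
  s1 (successors {s0}): φ is false.
  s2 (successors {s1, s2, s3, s5}): φ is false.
  s3 (successors {s0, s1, s2, s3, s4, s6}): φ is false.
  s4 (successors {s0, s6}): φ is false.
  s5 (successors {s0, s3, s4, s5, s6}): φ is false.
  s6 (successors {s1, s3, s4}): φ is false.
For instance, at s1:
  At s1: [][]((s & (~(s & p) | s)) & p) requires []((s & (~(s & p) | s)) & p) at every successor {s0}.
    []((s & (~(s & p) | s)) & p) fails at s0, so [][]((s & (~(s & p) | s)) & p) is false at s1.
      At s0: []((s & (~(s & p) | s)) & p) requires (s & (~(s & p) | s)) & p at every successor {s3, s5, s6}.
        (s & (~(s & p) | s)) & p fails at s3, so []((s & (~(s & p) | s)) & p) is false at s0.
Satisfying worlds: none.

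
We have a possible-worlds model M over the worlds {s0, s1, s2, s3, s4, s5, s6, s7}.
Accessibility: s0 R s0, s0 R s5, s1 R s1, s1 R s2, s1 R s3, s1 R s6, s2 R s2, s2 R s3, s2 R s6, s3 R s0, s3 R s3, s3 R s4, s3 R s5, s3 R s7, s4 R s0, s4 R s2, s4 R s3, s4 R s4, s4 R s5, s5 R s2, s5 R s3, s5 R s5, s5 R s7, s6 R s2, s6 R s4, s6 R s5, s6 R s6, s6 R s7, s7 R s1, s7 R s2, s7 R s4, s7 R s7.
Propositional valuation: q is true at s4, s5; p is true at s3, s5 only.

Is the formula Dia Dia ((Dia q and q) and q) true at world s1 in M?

Yes

At s1: Dia Dia ((Dia q and q) and q) requires Dia ((Dia q and q) and q) at some successor in {s1, s2, s3, s6}.
  Dia ((Dia q and q) and q) holds at s3, so Dia Dia ((Dia q and q) and q) is true at s1.
    At s3: Dia ((Dia q and q) and q) requires (Dia q and q) and q at some successor in {s0, s3, s4, s5, s7}.
      (Dia q and q) and q holds at s4, so Dia ((Dia q and q) and q) is true at s3.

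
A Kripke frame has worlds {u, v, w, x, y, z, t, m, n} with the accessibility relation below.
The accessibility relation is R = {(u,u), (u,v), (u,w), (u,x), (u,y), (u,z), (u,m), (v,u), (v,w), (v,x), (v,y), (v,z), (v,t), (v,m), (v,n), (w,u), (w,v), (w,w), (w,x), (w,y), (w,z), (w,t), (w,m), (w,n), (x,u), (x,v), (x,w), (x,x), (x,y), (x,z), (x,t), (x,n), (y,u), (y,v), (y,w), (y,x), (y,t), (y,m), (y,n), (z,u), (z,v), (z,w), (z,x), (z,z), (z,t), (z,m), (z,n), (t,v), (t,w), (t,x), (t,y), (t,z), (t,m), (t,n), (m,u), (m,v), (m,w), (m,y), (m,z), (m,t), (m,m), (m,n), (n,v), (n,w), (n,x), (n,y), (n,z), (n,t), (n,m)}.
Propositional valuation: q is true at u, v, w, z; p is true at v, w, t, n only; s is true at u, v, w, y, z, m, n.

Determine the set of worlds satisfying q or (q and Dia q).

Let φ = q or (q and Dia q). Evaluate φ at each world:
  u (successors {u, v, w, x, y, z, m}): φ is true.
  v (successors {u, w, x, y, z, t, m, n}): φ is true.
  w (successors {u, v, w, x, y, z, t, m, n}): φ is true.
  x (successors {u, v, w, x, y, z, t, n}): φ is false.
  y (successors {u, v, w, x, t, m, n}): φ is false.
  z (successors {u, v, w, x, z, t, m, n}): φ is true.
  t (successors {v, w, x, y, z, m, n}): φ is false.
  m (successors {u, v, w, y, z, t, m, n}): φ is false.
  n (successors {v, w, x, y, z, t, m}): φ is false.
For instance, at u:
  At u: q is true, q and Dia q is true, so q or (q and Dia q) is true.
    At u: q is true, Dia q is true, so q and Dia q is true.
      At u: Dia q requires q at some successor in {u, v, w, x, y, z, m}.
        q holds at u, so Dia q is true at u.
Satisfying worlds: {u, v, w, z}

u, v, w, z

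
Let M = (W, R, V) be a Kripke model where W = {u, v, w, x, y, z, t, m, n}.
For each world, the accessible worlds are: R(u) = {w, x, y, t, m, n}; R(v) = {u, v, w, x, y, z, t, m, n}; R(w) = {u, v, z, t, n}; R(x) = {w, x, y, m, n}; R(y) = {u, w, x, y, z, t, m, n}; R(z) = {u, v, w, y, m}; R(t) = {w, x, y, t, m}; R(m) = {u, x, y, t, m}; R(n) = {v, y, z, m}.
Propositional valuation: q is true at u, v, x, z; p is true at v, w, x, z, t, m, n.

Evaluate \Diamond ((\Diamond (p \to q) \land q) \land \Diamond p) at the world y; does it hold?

Recall that \Diamond ψ holds at a world iff ψ holds at some accessible world.
At y: \Diamond ((\Diamond (p \to q) \land q) \land \Diamond p) requires (\Diamond (p \to q) \land q) \land \Diamond p at some successor in {u, w, x, y, z, t, m, n}.
  (\Diamond (p \to q) \land q) \land \Diamond p holds at u, so \Diamond ((\Diamond (p \to q) \land q) \land \Diamond p) is true at y.
    At u: \Diamond (p \to q) \land q is true, \Diamond p is true, so (\Diamond (p \to q) \land q) \land \Diamond p is true.
      At u: \Diamond (p \to q) is true, q is true, so \Diamond (p \to q) \land q is true.
      At u: \Diamond p requires p at some successor in {w, x, y, t, m, n}.
        p holds at w, so \Diamond p is true at u.

Yes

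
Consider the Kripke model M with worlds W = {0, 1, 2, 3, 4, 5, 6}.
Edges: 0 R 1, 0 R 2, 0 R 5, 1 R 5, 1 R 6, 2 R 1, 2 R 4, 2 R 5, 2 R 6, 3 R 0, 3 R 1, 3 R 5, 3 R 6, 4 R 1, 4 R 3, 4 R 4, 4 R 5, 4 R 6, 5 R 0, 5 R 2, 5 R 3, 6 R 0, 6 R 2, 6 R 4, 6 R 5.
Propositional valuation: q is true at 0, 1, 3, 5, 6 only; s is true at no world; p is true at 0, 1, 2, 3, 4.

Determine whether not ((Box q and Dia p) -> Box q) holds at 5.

No

At 5: (Box q and Dia p) -> Box q is true, so not ((Box q and Dia p) -> Box q) is false.
  At 5: Box q and Dia p is false, Box q is false, so (Box q and Dia p) -> Box q is true.
    At 5: Box q is false, Dia p is true, so Box q and Dia p is false.
      At 5: Box q requires q at every successor {0, 2, 3}.
        q fails at 2, so Box q is false at 5.
      At 5: Dia p requires p at some successor in {0, 2, 3}.
        p holds at 0, so Dia p is true at 5.
    At 5: Box q requires q at every successor {0, 2, 3}.
      q fails at 2, so Box q is false at 5.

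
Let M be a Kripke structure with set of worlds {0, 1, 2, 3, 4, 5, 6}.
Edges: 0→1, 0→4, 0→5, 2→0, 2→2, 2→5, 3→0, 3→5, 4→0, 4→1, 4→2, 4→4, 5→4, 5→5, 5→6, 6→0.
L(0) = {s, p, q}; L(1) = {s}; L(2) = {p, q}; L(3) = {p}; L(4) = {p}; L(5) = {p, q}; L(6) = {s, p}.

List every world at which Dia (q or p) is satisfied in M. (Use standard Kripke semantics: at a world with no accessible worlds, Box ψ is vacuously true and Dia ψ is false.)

0, 2, 3, 4, 5, 6

Let φ = Dia (q or p). Evaluate φ at each world:
  0 (successors {1, 4, 5}): φ is true.
  1 (successors ∅): φ is false.
  2 (successors {0, 2, 5}): φ is true.
  3 (successors {0, 5}): φ is true.
  4 (successors {0, 1, 2, 4}): φ is true.
  5 (successors {4, 5, 6}): φ is true.
  6 (successors {0}): φ is true.
For instance, at 2:
  At 2: Dia (q or p) requires q or p at some successor in {0, 2, 5}.
    q or p holds at 0, so Dia (q or p) is true at 2.
Satisfying worlds: {0, 2, 3, 4, 5, 6}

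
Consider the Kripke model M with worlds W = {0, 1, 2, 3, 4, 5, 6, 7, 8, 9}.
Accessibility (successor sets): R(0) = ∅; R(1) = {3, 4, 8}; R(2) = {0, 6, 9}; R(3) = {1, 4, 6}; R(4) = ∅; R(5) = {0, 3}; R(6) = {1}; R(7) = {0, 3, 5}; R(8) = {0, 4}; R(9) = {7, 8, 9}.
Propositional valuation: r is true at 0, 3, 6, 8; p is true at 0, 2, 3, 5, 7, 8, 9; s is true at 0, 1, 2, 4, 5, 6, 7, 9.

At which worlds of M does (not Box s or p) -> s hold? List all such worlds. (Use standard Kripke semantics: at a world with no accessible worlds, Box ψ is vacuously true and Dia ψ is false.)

0, 1, 2, 4, 5, 6, 7, 9

Let φ = (not Box s or p) -> s. Evaluate φ at each world:
  0 (successors ∅): φ is true.
  1 (successors {3, 4, 8}): φ is true.
  2 (successors {0, 6, 9}): φ is true.
  3 (successors {1, 4, 6}): φ is false.
  4 (successors ∅): φ is true.
  5 (successors {0, 3}): φ is true.
  6 (successors {1}): φ is true.
  7 (successors {0, 3, 5}): φ is true.
  8 (successors {0, 4}): φ is false.
  9 (successors {7, 8, 9}): φ is true.
For instance, at 1:
  At 1: not Box s or p is true, s is true, so (not Box s or p) -> s is true.
    At 1: not Box s is true, p is false, so not Box s or p is true.
      At 1: Box s is false, so not Box s is true.
Satisfying worlds: {0, 1, 2, 4, 5, 6, 7, 9}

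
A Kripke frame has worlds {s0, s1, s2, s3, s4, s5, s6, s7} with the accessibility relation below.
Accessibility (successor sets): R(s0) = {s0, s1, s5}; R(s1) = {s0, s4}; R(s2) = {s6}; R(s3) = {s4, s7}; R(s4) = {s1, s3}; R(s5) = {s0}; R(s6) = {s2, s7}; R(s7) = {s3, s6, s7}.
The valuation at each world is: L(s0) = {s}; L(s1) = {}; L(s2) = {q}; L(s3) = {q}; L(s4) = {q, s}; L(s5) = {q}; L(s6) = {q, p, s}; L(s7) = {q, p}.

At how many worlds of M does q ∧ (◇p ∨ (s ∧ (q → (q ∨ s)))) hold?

Let φ = q ∧ (◇p ∨ (s ∧ (q → (q ∨ s)))). Evaluate φ at each world:
  s0 (successors {s0, s1, s5}): φ is false.
  s1 (successors {s0, s4}): φ is false.
  s2 (successors {s6}): φ is true.
  s3 (successors {s4, s7}): φ is true.
  s4 (successors {s1, s3}): φ is true.
  s5 (successors {s0}): φ is false.
  s6 (successors {s2, s7}): φ is true.
  s7 (successors {s3, s6, s7}): φ is true.
For instance, at s5:
  At s5: q is true, ◇p ∨ (s ∧ (q → (q ∨ s))) is false, so q ∧ (◇p ∨ (s ∧ (q → (q ∨ s)))) is false.
    At s5: ◇p is false, s ∧ (q → (q ∨ s)) is false, so ◇p ∨ (s ∧ (q → (q ∨ s))) is false.
      At s5: ◇p requires p at some successor in {s0}.
        At s0: p is false.
      So ◇p is false at s5.
Satisfying worlds: {s2, s3, s4, s6, s7}

5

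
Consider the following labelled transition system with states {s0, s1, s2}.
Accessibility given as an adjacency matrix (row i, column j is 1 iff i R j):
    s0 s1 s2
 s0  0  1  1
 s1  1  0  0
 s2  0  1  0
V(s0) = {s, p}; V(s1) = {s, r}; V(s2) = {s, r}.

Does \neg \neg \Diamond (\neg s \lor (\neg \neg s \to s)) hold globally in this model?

Let φ = \neg \neg \Diamond (\neg s \lor (\neg \neg s \to s)). Evaluate φ at each world:
  s0 (successors {s1, s2}): φ is true.
  s1 (successors {s0}): φ is true.
  s2 (successors {s1}): φ is true.
For instance, at s1:
  At s1: \neg \Diamond (\neg s \lor (\neg \neg s \to s)) is false, so \neg \neg \Diamond (\neg s \lor (\neg \neg s \to s)) is true.
    At s1: \Diamond (\neg s \lor (\neg \neg s \to s)) is true, so \neg \Diamond (\neg s \lor (\neg \neg s \to s)) is false.
      At s1: \Diamond (\neg s \lor (\neg \neg s \to s)) requires \neg s \lor (\neg \neg s \to s) at some successor in {s0}.
        \neg s \lor (\neg \neg s \to s) holds at s0, so \Diamond (\neg s \lor (\neg \neg s \to s)) is true at s1.

Yes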